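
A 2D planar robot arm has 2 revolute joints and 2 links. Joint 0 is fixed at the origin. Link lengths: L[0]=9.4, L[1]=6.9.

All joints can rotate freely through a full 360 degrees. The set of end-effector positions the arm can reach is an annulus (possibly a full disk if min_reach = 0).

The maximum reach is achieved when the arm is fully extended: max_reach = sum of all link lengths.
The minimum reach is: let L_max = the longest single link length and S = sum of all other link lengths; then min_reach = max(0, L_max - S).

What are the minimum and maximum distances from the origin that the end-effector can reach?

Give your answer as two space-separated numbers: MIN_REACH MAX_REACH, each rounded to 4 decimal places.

Link lengths: [9.4, 6.9]
max_reach = 9.4 + 6.9 = 16.3
L_max = max([9.4, 6.9]) = 9.4
S (sum of others) = 16.3 - 9.4 = 6.9
min_reach = max(0, 9.4 - 6.9) = max(0, 2.5) = 2.5

Answer: 2.5000 16.3000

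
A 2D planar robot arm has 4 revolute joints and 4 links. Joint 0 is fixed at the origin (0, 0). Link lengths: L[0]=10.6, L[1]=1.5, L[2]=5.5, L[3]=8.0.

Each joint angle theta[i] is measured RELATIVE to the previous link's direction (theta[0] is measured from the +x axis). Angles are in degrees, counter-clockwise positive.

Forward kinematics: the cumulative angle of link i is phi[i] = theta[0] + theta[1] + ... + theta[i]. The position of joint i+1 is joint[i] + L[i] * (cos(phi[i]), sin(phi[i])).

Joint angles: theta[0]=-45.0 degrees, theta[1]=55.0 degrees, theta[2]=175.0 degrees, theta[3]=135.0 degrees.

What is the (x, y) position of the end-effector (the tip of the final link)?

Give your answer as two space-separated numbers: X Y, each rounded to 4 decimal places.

Answer: 9.6218 -12.8565

Derivation:
joint[0] = (0.0000, 0.0000)  (base)
link 0: phi[0] = -45 = -45 deg
  cos(-45 deg) = 0.7071, sin(-45 deg) = -0.7071
  joint[1] = (0.0000, 0.0000) + 10.6 * (0.7071, -0.7071) = (0.0000 + 7.4953, 0.0000 + -7.4953) = (7.4953, -7.4953)
link 1: phi[1] = -45 + 55 = 10 deg
  cos(10 deg) = 0.9848, sin(10 deg) = 0.1736
  joint[2] = (7.4953, -7.4953) + 1.5 * (0.9848, 0.1736) = (7.4953 + 1.4772, -7.4953 + 0.2605) = (8.9725, -7.2349)
link 2: phi[2] = -45 + 55 + 175 = 185 deg
  cos(185 deg) = -0.9962, sin(185 deg) = -0.0872
  joint[3] = (8.9725, -7.2349) + 5.5 * (-0.9962, -0.0872) = (8.9725 + -5.4791, -7.2349 + -0.4794) = (3.4935, -7.7142)
link 3: phi[3] = -45 + 55 + 175 + 135 = 320 deg
  cos(320 deg) = 0.7660, sin(320 deg) = -0.6428
  joint[4] = (3.4935, -7.7142) + 8 * (0.7660, -0.6428) = (3.4935 + 6.1284, -7.7142 + -5.1423) = (9.6218, -12.8565)
End effector: (9.6218, -12.8565)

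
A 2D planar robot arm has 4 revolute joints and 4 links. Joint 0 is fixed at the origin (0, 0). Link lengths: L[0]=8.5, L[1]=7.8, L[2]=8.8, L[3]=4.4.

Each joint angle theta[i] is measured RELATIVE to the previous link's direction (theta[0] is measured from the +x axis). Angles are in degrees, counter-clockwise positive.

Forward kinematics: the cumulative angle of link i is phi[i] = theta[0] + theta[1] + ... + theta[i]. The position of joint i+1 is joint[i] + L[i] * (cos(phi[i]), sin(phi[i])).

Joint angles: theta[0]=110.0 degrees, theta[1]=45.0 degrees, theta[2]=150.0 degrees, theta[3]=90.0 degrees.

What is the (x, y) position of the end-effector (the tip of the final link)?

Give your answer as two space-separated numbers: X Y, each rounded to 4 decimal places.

joint[0] = (0.0000, 0.0000)  (base)
link 0: phi[0] = 110 = 110 deg
  cos(110 deg) = -0.3420, sin(110 deg) = 0.9397
  joint[1] = (0.0000, 0.0000) + 8.5 * (-0.3420, 0.9397) = (0.0000 + -2.9072, 0.0000 + 7.9874) = (-2.9072, 7.9874)
link 1: phi[1] = 110 + 45 = 155 deg
  cos(155 deg) = -0.9063, sin(155 deg) = 0.4226
  joint[2] = (-2.9072, 7.9874) + 7.8 * (-0.9063, 0.4226) = (-2.9072 + -7.0692, 7.9874 + 3.2964) = (-9.9764, 11.2838)
link 2: phi[2] = 110 + 45 + 150 = 305 deg
  cos(305 deg) = 0.5736, sin(305 deg) = -0.8192
  joint[3] = (-9.9764, 11.2838) + 8.8 * (0.5736, -0.8192) = (-9.9764 + 5.0475, 11.2838 + -7.2085) = (-4.9289, 4.0753)
link 3: phi[3] = 110 + 45 + 150 + 90 = 395 deg
  cos(395 deg) = 0.8192, sin(395 deg) = 0.5736
  joint[4] = (-4.9289, 4.0753) + 4.4 * (0.8192, 0.5736) = (-4.9289 + 3.6043, 4.0753 + 2.5237) = (-1.3246, 6.5990)
End effector: (-1.3246, 6.5990)

Answer: -1.3246 6.5990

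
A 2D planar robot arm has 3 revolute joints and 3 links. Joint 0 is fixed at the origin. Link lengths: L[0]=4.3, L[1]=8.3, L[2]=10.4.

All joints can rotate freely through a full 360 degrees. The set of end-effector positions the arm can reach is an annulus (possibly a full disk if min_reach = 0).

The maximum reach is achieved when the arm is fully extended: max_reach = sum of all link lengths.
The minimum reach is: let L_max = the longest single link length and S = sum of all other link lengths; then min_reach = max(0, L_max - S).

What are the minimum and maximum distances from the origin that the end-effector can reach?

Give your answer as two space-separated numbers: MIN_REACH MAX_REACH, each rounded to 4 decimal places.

Link lengths: [4.3, 8.3, 10.4]
max_reach = 4.3 + 8.3 + 10.4 = 23
L_max = max([4.3, 8.3, 10.4]) = 10.4
S (sum of others) = 23 - 10.4 = 12.6
min_reach = max(0, 10.4 - 12.6) = max(0, -2.2) = 0

Answer: 0.0000 23.0000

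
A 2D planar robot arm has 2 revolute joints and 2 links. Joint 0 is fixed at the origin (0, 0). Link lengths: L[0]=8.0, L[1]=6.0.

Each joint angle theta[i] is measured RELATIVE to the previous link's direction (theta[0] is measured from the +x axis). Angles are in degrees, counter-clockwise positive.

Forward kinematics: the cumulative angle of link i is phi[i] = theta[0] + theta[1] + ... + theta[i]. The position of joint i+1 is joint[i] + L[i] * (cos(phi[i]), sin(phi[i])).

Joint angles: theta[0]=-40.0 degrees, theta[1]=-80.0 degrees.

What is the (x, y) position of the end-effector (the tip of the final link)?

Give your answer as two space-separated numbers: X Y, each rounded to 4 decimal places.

Answer: 3.1284 -10.3385

Derivation:
joint[0] = (0.0000, 0.0000)  (base)
link 0: phi[0] = -40 = -40 deg
  cos(-40 deg) = 0.7660, sin(-40 deg) = -0.6428
  joint[1] = (0.0000, 0.0000) + 8 * (0.7660, -0.6428) = (0.0000 + 6.1284, 0.0000 + -5.1423) = (6.1284, -5.1423)
link 1: phi[1] = -40 + -80 = -120 deg
  cos(-120 deg) = -0.5000, sin(-120 deg) = -0.8660
  joint[2] = (6.1284, -5.1423) + 6 * (-0.5000, -0.8660) = (6.1284 + -3.0000, -5.1423 + -5.1962) = (3.1284, -10.3385)
End effector: (3.1284, -10.3385)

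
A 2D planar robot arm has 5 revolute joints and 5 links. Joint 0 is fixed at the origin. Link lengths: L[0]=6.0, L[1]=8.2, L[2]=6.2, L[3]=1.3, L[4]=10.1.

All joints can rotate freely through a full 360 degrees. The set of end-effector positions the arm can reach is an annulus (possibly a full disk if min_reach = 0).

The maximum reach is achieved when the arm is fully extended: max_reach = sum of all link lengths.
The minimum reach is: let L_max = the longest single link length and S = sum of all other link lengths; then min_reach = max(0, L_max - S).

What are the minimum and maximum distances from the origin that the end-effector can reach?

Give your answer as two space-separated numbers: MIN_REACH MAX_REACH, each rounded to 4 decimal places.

Link lengths: [6.0, 8.2, 6.2, 1.3, 10.1]
max_reach = 6 + 8.2 + 6.2 + 1.3 + 10.1 = 31.8
L_max = max([6.0, 8.2, 6.2, 1.3, 10.1]) = 10.1
S (sum of others) = 31.8 - 10.1 = 21.7
min_reach = max(0, 10.1 - 21.7) = max(0, -11.6) = 0

Answer: 0.0000 31.8000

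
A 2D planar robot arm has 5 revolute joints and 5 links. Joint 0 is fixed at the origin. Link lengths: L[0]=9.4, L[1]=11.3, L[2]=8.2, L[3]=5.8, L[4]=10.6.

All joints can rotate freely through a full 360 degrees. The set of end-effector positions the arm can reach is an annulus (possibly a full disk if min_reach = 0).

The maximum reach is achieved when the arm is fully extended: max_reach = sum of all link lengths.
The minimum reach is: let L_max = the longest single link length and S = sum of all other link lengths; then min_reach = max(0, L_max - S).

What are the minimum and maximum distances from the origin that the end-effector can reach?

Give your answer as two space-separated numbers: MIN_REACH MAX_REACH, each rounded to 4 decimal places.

Answer: 0.0000 45.3000

Derivation:
Link lengths: [9.4, 11.3, 8.2, 5.8, 10.6]
max_reach = 9.4 + 11.3 + 8.2 + 5.8 + 10.6 = 45.3
L_max = max([9.4, 11.3, 8.2, 5.8, 10.6]) = 11.3
S (sum of others) = 45.3 - 11.3 = 34
min_reach = max(0, 11.3 - 34) = max(0, -22.7) = 0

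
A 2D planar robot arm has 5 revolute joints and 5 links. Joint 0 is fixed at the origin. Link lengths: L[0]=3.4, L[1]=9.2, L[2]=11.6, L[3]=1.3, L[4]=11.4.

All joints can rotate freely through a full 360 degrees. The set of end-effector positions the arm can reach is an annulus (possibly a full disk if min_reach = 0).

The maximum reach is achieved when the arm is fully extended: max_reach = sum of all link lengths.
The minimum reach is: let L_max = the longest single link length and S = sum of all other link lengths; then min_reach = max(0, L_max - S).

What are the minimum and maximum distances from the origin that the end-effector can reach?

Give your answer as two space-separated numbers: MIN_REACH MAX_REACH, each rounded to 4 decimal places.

Answer: 0.0000 36.9000

Derivation:
Link lengths: [3.4, 9.2, 11.6, 1.3, 11.4]
max_reach = 3.4 + 9.2 + 11.6 + 1.3 + 11.4 = 36.9
L_max = max([3.4, 9.2, 11.6, 1.3, 11.4]) = 11.6
S (sum of others) = 36.9 - 11.6 = 25.3
min_reach = max(0, 11.6 - 25.3) = max(0, -13.7) = 0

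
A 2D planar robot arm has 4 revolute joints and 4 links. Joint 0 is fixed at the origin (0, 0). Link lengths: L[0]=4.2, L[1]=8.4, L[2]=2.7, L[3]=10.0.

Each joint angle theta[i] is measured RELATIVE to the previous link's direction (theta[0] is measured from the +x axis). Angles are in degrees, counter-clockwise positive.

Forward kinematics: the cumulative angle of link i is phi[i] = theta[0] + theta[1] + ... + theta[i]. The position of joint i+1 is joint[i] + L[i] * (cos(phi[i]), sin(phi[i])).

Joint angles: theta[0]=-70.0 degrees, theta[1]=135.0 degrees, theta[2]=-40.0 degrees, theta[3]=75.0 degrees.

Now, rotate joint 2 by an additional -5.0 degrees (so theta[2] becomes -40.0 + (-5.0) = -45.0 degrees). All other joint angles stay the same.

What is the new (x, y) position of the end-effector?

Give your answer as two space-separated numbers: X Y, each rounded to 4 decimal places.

Answer: 6.6521 14.5517

Derivation:
joint[0] = (0.0000, 0.0000)  (base)
link 0: phi[0] = -70 = -70 deg
  cos(-70 deg) = 0.3420, sin(-70 deg) = -0.9397
  joint[1] = (0.0000, 0.0000) + 4.2 * (0.3420, -0.9397) = (0.0000 + 1.4365, 0.0000 + -3.9467) = (1.4365, -3.9467)
link 1: phi[1] = -70 + 135 = 65 deg
  cos(65 deg) = 0.4226, sin(65 deg) = 0.9063
  joint[2] = (1.4365, -3.9467) + 8.4 * (0.4226, 0.9063) = (1.4365 + 3.5500, -3.9467 + 7.6130) = (4.9865, 3.6663)
link 2: phi[2] = -70 + 135 + -45 = 20 deg
  cos(20 deg) = 0.9397, sin(20 deg) = 0.3420
  joint[3] = (4.9865, 3.6663) + 2.7 * (0.9397, 0.3420) = (4.9865 + 2.5372, 3.6663 + 0.9235) = (7.5236, 4.5897)
link 3: phi[3] = -70 + 135 + -45 + 75 = 95 deg
  cos(95 deg) = -0.0872, sin(95 deg) = 0.9962
  joint[4] = (7.5236, 4.5897) + 10 * (-0.0872, 0.9962) = (7.5236 + -0.8716, 4.5897 + 9.9619) = (6.6521, 14.5517)
End effector: (6.6521, 14.5517)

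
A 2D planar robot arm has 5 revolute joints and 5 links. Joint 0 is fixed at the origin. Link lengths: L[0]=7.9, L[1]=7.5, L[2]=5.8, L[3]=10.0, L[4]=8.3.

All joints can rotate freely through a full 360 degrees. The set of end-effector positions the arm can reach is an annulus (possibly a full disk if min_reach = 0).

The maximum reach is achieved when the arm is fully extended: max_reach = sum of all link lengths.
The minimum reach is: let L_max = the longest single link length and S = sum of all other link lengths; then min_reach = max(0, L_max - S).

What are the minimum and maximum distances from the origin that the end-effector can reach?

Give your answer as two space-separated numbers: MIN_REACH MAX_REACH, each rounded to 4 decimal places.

Link lengths: [7.9, 7.5, 5.8, 10.0, 8.3]
max_reach = 7.9 + 7.5 + 5.8 + 10 + 8.3 = 39.5
L_max = max([7.9, 7.5, 5.8, 10.0, 8.3]) = 10
S (sum of others) = 39.5 - 10 = 29.5
min_reach = max(0, 10 - 29.5) = max(0, -19.5) = 0

Answer: 0.0000 39.5000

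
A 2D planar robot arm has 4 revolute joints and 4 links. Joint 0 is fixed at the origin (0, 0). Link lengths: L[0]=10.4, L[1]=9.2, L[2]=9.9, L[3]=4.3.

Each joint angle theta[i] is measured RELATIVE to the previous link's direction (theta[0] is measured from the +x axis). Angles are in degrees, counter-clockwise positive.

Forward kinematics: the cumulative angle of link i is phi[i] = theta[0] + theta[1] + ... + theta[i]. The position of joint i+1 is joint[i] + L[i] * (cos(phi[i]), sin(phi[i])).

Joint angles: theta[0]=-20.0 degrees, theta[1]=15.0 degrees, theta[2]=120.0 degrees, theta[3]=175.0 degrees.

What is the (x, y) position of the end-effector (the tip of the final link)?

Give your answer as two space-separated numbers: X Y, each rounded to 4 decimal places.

joint[0] = (0.0000, 0.0000)  (base)
link 0: phi[0] = -20 = -20 deg
  cos(-20 deg) = 0.9397, sin(-20 deg) = -0.3420
  joint[1] = (0.0000, 0.0000) + 10.4 * (0.9397, -0.3420) = (0.0000 + 9.7728, 0.0000 + -3.5570) = (9.7728, -3.5570)
link 1: phi[1] = -20 + 15 = -5 deg
  cos(-5 deg) = 0.9962, sin(-5 deg) = -0.0872
  joint[2] = (9.7728, -3.5570) + 9.2 * (0.9962, -0.0872) = (9.7728 + 9.1650, -3.5570 + -0.8018) = (18.9378, -4.3588)
link 2: phi[2] = -20 + 15 + 120 = 115 deg
  cos(115 deg) = -0.4226, sin(115 deg) = 0.9063
  joint[3] = (18.9378, -4.3588) + 9.9 * (-0.4226, 0.9063) = (18.9378 + -4.1839, -4.3588 + 8.9724) = (14.7539, 4.6136)
link 3: phi[3] = -20 + 15 + 120 + 175 = 290 deg
  cos(290 deg) = 0.3420, sin(290 deg) = -0.9397
  joint[4] = (14.7539, 4.6136) + 4.3 * (0.3420, -0.9397) = (14.7539 + 1.4707, 4.6136 + -4.0407) = (16.2246, 0.5729)
End effector: (16.2246, 0.5729)

Answer: 16.2246 0.5729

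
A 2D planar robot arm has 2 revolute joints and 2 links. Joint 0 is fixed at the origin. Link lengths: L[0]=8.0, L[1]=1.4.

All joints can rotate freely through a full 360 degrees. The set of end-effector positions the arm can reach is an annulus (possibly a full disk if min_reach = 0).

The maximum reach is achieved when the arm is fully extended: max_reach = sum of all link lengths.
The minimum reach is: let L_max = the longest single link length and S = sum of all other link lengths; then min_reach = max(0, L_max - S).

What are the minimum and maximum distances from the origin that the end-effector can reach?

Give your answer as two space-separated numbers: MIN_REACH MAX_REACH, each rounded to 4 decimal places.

Answer: 6.6000 9.4000

Derivation:
Link lengths: [8.0, 1.4]
max_reach = 8 + 1.4 = 9.4
L_max = max([8.0, 1.4]) = 8
S (sum of others) = 9.4 - 8 = 1.4
min_reach = max(0, 8 - 1.4) = max(0, 6.6) = 6.6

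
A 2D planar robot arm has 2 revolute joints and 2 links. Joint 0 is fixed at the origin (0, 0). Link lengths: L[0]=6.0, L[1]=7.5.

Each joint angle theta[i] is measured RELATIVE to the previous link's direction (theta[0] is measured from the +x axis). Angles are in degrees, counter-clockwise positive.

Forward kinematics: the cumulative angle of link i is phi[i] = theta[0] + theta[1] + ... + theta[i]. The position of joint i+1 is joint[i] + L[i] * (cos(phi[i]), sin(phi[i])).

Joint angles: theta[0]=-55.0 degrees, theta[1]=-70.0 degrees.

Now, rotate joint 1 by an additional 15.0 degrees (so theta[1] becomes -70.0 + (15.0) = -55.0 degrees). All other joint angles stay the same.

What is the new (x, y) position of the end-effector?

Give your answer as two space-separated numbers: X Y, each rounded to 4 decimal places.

Answer: 0.8763 -11.9626

Derivation:
joint[0] = (0.0000, 0.0000)  (base)
link 0: phi[0] = -55 = -55 deg
  cos(-55 deg) = 0.5736, sin(-55 deg) = -0.8192
  joint[1] = (0.0000, 0.0000) + 6 * (0.5736, -0.8192) = (0.0000 + 3.4415, 0.0000 + -4.9149) = (3.4415, -4.9149)
link 1: phi[1] = -55 + -55 = -110 deg
  cos(-110 deg) = -0.3420, sin(-110 deg) = -0.9397
  joint[2] = (3.4415, -4.9149) + 7.5 * (-0.3420, -0.9397) = (3.4415 + -2.5652, -4.9149 + -7.0477) = (0.8763, -11.9626)
End effector: (0.8763, -11.9626)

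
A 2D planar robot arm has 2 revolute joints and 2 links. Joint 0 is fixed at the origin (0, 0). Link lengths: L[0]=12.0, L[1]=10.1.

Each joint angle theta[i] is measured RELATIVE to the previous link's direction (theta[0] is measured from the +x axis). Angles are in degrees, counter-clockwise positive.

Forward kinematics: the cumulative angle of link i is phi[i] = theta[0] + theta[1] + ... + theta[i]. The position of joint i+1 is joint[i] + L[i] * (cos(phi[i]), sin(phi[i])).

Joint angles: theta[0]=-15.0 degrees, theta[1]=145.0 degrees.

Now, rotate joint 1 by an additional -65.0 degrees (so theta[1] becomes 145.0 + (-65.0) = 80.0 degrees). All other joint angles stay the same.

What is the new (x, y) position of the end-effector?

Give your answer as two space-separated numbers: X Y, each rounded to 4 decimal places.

Answer: 15.8596 6.0479

Derivation:
joint[0] = (0.0000, 0.0000)  (base)
link 0: phi[0] = -15 = -15 deg
  cos(-15 deg) = 0.9659, sin(-15 deg) = -0.2588
  joint[1] = (0.0000, 0.0000) + 12 * (0.9659, -0.2588) = (0.0000 + 11.5911, 0.0000 + -3.1058) = (11.5911, -3.1058)
link 1: phi[1] = -15 + 80 = 65 deg
  cos(65 deg) = 0.4226, sin(65 deg) = 0.9063
  joint[2] = (11.5911, -3.1058) + 10.1 * (0.4226, 0.9063) = (11.5911 + 4.2684, -3.1058 + 9.1537) = (15.8596, 6.0479)
End effector: (15.8596, 6.0479)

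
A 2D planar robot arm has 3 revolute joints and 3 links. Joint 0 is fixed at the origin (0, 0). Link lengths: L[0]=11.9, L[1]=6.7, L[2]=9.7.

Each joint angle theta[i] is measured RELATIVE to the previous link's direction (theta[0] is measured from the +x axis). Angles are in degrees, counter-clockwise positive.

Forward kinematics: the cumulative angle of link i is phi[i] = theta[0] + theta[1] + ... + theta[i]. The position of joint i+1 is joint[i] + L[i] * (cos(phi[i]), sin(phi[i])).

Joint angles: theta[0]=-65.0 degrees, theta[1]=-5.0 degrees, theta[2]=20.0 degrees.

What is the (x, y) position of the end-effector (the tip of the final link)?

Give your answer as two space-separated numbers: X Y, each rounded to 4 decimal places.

joint[0] = (0.0000, 0.0000)  (base)
link 0: phi[0] = -65 = -65 deg
  cos(-65 deg) = 0.4226, sin(-65 deg) = -0.9063
  joint[1] = (0.0000, 0.0000) + 11.9 * (0.4226, -0.9063) = (0.0000 + 5.0292, 0.0000 + -10.7851) = (5.0292, -10.7851)
link 1: phi[1] = -65 + -5 = -70 deg
  cos(-70 deg) = 0.3420, sin(-70 deg) = -0.9397
  joint[2] = (5.0292, -10.7851) + 6.7 * (0.3420, -0.9397) = (5.0292 + 2.2915, -10.7851 + -6.2959) = (7.3207, -17.0810)
link 2: phi[2] = -65 + -5 + 20 = -50 deg
  cos(-50 deg) = 0.6428, sin(-50 deg) = -0.7660
  joint[3] = (7.3207, -17.0810) + 9.7 * (0.6428, -0.7660) = (7.3207 + 6.2350, -17.0810 + -7.4306) = (13.5557, -24.5116)
End effector: (13.5557, -24.5116)

Answer: 13.5557 -24.5116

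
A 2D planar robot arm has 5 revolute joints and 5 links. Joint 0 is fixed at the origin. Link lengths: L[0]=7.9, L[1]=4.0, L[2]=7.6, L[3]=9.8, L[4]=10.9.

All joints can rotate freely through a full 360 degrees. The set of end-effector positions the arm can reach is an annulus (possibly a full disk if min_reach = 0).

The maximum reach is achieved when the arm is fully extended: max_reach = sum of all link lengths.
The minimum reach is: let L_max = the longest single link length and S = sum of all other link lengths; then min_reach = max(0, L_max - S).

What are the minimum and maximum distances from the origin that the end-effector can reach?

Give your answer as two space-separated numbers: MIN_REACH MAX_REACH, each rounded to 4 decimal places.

Link lengths: [7.9, 4.0, 7.6, 9.8, 10.9]
max_reach = 7.9 + 4 + 7.6 + 9.8 + 10.9 = 40.2
L_max = max([7.9, 4.0, 7.6, 9.8, 10.9]) = 10.9
S (sum of others) = 40.2 - 10.9 = 29.3
min_reach = max(0, 10.9 - 29.3) = max(0, -18.4) = 0

Answer: 0.0000 40.2000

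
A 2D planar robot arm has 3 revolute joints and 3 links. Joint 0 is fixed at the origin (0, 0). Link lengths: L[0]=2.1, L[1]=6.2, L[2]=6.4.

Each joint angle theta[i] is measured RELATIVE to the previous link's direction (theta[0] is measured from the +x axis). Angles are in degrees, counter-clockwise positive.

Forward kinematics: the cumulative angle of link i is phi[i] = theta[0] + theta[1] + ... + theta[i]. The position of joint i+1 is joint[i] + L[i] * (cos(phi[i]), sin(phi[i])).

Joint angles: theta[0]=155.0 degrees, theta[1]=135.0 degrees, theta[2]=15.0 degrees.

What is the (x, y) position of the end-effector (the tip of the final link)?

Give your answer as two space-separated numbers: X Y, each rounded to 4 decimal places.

joint[0] = (0.0000, 0.0000)  (base)
link 0: phi[0] = 155 = 155 deg
  cos(155 deg) = -0.9063, sin(155 deg) = 0.4226
  joint[1] = (0.0000, 0.0000) + 2.1 * (-0.9063, 0.4226) = (0.0000 + -1.9032, 0.0000 + 0.8875) = (-1.9032, 0.8875)
link 1: phi[1] = 155 + 135 = 290 deg
  cos(290 deg) = 0.3420, sin(290 deg) = -0.9397
  joint[2] = (-1.9032, 0.8875) + 6.2 * (0.3420, -0.9397) = (-1.9032 + 2.1205, 0.8875 + -5.8261) = (0.2173, -4.9386)
link 2: phi[2] = 155 + 135 + 15 = 305 deg
  cos(305 deg) = 0.5736, sin(305 deg) = -0.8192
  joint[3] = (0.2173, -4.9386) + 6.4 * (0.5736, -0.8192) = (0.2173 + 3.6709, -4.9386 + -5.2426) = (3.8882, -10.1812)
End effector: (3.8882, -10.1812)

Answer: 3.8882 -10.1812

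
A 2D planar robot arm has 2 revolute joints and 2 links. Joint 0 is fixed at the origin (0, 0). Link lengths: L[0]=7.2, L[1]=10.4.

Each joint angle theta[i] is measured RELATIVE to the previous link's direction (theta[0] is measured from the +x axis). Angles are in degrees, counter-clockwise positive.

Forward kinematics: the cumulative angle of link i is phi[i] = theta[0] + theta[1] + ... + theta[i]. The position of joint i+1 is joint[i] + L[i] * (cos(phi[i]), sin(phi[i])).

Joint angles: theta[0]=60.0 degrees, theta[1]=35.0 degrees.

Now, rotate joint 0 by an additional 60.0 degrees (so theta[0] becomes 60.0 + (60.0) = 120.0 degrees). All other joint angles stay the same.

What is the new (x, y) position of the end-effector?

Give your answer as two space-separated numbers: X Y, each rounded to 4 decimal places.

joint[0] = (0.0000, 0.0000)  (base)
link 0: phi[0] = 120 = 120 deg
  cos(120 deg) = -0.5000, sin(120 deg) = 0.8660
  joint[1] = (0.0000, 0.0000) + 7.2 * (-0.5000, 0.8660) = (0.0000 + -3.6000, 0.0000 + 6.2354) = (-3.6000, 6.2354)
link 1: phi[1] = 120 + 35 = 155 deg
  cos(155 deg) = -0.9063, sin(155 deg) = 0.4226
  joint[2] = (-3.6000, 6.2354) + 10.4 * (-0.9063, 0.4226) = (-3.6000 + -9.4256, 6.2354 + 4.3952) = (-13.0256, 10.6306)
End effector: (-13.0256, 10.6306)

Answer: -13.0256 10.6306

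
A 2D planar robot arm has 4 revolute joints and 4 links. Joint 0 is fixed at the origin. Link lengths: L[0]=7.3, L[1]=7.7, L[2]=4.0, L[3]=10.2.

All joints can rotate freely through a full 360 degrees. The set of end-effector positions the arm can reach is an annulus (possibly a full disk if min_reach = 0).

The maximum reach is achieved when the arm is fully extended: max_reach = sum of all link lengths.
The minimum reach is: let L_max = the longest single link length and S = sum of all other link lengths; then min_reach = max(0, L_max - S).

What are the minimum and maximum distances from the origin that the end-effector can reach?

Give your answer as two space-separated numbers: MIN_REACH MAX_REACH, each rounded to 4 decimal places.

Link lengths: [7.3, 7.7, 4.0, 10.2]
max_reach = 7.3 + 7.7 + 4 + 10.2 = 29.2
L_max = max([7.3, 7.7, 4.0, 10.2]) = 10.2
S (sum of others) = 29.2 - 10.2 = 19
min_reach = max(0, 10.2 - 19) = max(0, -8.8) = 0

Answer: 0.0000 29.2000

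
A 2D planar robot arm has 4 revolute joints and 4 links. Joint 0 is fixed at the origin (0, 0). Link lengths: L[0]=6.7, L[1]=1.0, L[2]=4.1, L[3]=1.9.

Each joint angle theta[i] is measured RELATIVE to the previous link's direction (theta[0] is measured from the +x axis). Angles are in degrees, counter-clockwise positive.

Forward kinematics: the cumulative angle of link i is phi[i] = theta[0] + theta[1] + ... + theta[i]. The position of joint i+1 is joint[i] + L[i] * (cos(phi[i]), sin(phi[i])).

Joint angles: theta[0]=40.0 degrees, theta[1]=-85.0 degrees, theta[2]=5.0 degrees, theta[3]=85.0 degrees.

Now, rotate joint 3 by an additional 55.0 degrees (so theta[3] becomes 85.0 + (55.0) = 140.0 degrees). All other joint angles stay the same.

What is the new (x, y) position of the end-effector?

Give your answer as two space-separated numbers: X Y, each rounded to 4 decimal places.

Answer: 8.6505 2.8353

Derivation:
joint[0] = (0.0000, 0.0000)  (base)
link 0: phi[0] = 40 = 40 deg
  cos(40 deg) = 0.7660, sin(40 deg) = 0.6428
  joint[1] = (0.0000, 0.0000) + 6.7 * (0.7660, 0.6428) = (0.0000 + 5.1325, 0.0000 + 4.3067) = (5.1325, 4.3067)
link 1: phi[1] = 40 + -85 = -45 deg
  cos(-45 deg) = 0.7071, sin(-45 deg) = -0.7071
  joint[2] = (5.1325, 4.3067) + 1 * (0.7071, -0.7071) = (5.1325 + 0.7071, 4.3067 + -0.7071) = (5.8396, 3.5996)
link 2: phi[2] = 40 + -85 + 5 = -40 deg
  cos(-40 deg) = 0.7660, sin(-40 deg) = -0.6428
  joint[3] = (5.8396, 3.5996) + 4.1 * (0.7660, -0.6428) = (5.8396 + 3.1408, 3.5996 + -2.6354) = (8.9804, 0.9641)
link 3: phi[3] = 40 + -85 + 5 + 140 = 100 deg
  cos(100 deg) = -0.1736, sin(100 deg) = 0.9848
  joint[4] = (8.9804, 0.9641) + 1.9 * (-0.1736, 0.9848) = (8.9804 + -0.3299, 0.9641 + 1.8711) = (8.6505, 2.8353)
End effector: (8.6505, 2.8353)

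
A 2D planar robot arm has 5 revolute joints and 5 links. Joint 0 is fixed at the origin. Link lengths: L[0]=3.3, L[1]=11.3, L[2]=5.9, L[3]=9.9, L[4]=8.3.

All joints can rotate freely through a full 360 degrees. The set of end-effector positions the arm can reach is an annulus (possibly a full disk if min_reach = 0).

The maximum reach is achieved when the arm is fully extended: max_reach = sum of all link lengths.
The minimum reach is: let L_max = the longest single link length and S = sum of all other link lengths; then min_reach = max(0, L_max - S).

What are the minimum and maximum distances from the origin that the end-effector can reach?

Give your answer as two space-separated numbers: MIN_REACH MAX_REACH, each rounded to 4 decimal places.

Link lengths: [3.3, 11.3, 5.9, 9.9, 8.3]
max_reach = 3.3 + 11.3 + 5.9 + 9.9 + 8.3 = 38.7
L_max = max([3.3, 11.3, 5.9, 9.9, 8.3]) = 11.3
S (sum of others) = 38.7 - 11.3 = 27.4
min_reach = max(0, 11.3 - 27.4) = max(0, -16.1) = 0

Answer: 0.0000 38.7000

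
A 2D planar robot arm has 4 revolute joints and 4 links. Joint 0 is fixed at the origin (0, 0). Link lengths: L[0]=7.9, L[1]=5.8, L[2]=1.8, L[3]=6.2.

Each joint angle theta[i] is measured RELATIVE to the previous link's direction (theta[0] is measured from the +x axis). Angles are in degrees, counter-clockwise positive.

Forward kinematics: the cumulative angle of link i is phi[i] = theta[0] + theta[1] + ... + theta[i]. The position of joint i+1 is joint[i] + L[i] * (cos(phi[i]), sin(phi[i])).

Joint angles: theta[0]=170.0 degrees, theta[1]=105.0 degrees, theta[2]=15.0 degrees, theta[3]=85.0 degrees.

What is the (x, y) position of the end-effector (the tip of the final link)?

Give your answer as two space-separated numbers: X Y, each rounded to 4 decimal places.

joint[0] = (0.0000, 0.0000)  (base)
link 0: phi[0] = 170 = 170 deg
  cos(170 deg) = -0.9848, sin(170 deg) = 0.1736
  joint[1] = (0.0000, 0.0000) + 7.9 * (-0.9848, 0.1736) = (0.0000 + -7.7800, 0.0000 + 1.3718) = (-7.7800, 1.3718)
link 1: phi[1] = 170 + 105 = 275 deg
  cos(275 deg) = 0.0872, sin(275 deg) = -0.9962
  joint[2] = (-7.7800, 1.3718) + 5.8 * (0.0872, -0.9962) = (-7.7800 + 0.5055, 1.3718 + -5.7779) = (-7.2745, -4.4061)
link 2: phi[2] = 170 + 105 + 15 = 290 deg
  cos(290 deg) = 0.3420, sin(290 deg) = -0.9397
  joint[3] = (-7.2745, -4.4061) + 1.8 * (0.3420, -0.9397) = (-7.2745 + 0.6156, -4.4061 + -1.6914) = (-6.6588, -6.0976)
link 3: phi[3] = 170 + 105 + 15 + 85 = 375 deg
  cos(375 deg) = 0.9659, sin(375 deg) = 0.2588
  joint[4] = (-6.6588, -6.0976) + 6.2 * (0.9659, 0.2588) = (-6.6588 + 5.9887, -6.0976 + 1.6047) = (-0.6701, -4.4929)
End effector: (-0.6701, -4.4929)

Answer: -0.6701 -4.4929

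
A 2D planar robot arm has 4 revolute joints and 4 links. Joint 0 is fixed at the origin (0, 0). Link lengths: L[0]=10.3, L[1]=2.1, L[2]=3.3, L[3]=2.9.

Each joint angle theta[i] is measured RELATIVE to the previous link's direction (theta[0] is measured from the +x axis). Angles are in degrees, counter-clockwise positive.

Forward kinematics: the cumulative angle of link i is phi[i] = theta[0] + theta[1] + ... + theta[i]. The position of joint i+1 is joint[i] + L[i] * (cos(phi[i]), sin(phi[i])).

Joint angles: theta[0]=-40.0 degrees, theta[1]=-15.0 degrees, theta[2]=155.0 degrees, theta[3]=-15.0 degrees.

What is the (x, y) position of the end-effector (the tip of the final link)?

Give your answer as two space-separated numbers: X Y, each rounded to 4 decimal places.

joint[0] = (0.0000, 0.0000)  (base)
link 0: phi[0] = -40 = -40 deg
  cos(-40 deg) = 0.7660, sin(-40 deg) = -0.6428
  joint[1] = (0.0000, 0.0000) + 10.3 * (0.7660, -0.6428) = (0.0000 + 7.8903, 0.0000 + -6.6207) = (7.8903, -6.6207)
link 1: phi[1] = -40 + -15 = -55 deg
  cos(-55 deg) = 0.5736, sin(-55 deg) = -0.8192
  joint[2] = (7.8903, -6.6207) + 2.1 * (0.5736, -0.8192) = (7.8903 + 1.2045, -6.6207 + -1.7202) = (9.0948, -8.3409)
link 2: phi[2] = -40 + -15 + 155 = 100 deg
  cos(100 deg) = -0.1736, sin(100 deg) = 0.9848
  joint[3] = (9.0948, -8.3409) + 3.3 * (-0.1736, 0.9848) = (9.0948 + -0.5730, -8.3409 + 3.2499) = (8.5217, -5.0911)
link 3: phi[3] = -40 + -15 + 155 + -15 = 85 deg
  cos(85 deg) = 0.0872, sin(85 deg) = 0.9962
  joint[4] = (8.5217, -5.0911) + 2.9 * (0.0872, 0.9962) = (8.5217 + 0.2528, -5.0911 + 2.8890) = (8.7745, -2.2021)
End effector: (8.7745, -2.2021)

Answer: 8.7745 -2.2021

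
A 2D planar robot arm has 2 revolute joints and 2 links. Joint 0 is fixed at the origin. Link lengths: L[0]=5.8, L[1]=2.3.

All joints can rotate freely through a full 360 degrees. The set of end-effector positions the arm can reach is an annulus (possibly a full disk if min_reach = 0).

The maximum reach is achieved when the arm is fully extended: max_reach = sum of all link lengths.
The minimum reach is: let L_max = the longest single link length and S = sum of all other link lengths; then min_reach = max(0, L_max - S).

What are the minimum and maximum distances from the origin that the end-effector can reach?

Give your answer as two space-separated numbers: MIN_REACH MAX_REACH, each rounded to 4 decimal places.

Link lengths: [5.8, 2.3]
max_reach = 5.8 + 2.3 = 8.1
L_max = max([5.8, 2.3]) = 5.8
S (sum of others) = 8.1 - 5.8 = 2.3
min_reach = max(0, 5.8 - 2.3) = max(0, 3.5) = 3.5

Answer: 3.5000 8.1000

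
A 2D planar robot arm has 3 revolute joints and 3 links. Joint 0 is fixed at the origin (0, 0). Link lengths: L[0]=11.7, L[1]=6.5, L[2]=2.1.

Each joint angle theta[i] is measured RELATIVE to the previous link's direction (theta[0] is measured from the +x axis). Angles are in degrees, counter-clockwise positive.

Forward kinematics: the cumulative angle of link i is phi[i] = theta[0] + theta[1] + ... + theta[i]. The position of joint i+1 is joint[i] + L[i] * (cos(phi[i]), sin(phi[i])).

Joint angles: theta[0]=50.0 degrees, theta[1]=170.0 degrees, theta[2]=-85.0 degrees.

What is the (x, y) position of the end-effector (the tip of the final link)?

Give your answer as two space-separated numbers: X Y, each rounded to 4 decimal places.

joint[0] = (0.0000, 0.0000)  (base)
link 0: phi[0] = 50 = 50 deg
  cos(50 deg) = 0.6428, sin(50 deg) = 0.7660
  joint[1] = (0.0000, 0.0000) + 11.7 * (0.6428, 0.7660) = (0.0000 + 7.5206, 0.0000 + 8.9627) = (7.5206, 8.9627)
link 1: phi[1] = 50 + 170 = 220 deg
  cos(220 deg) = -0.7660, sin(220 deg) = -0.6428
  joint[2] = (7.5206, 8.9627) + 6.5 * (-0.7660, -0.6428) = (7.5206 + -4.9793, 8.9627 + -4.1781) = (2.5413, 4.7846)
link 2: phi[2] = 50 + 170 + -85 = 135 deg
  cos(135 deg) = -0.7071, sin(135 deg) = 0.7071
  joint[3] = (2.5413, 4.7846) + 2.1 * (-0.7071, 0.7071) = (2.5413 + -1.4849, 4.7846 + 1.4849) = (1.0564, 6.2695)
End effector: (1.0564, 6.2695)

Answer: 1.0564 6.2695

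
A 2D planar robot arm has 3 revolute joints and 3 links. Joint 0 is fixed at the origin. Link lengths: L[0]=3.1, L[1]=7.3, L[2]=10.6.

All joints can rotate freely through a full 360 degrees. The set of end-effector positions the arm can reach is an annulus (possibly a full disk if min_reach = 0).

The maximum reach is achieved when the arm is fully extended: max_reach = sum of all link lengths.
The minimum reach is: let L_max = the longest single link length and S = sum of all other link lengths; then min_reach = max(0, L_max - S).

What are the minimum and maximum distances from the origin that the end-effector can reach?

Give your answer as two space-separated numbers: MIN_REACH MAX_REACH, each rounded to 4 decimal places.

Answer: 0.2000 21.0000

Derivation:
Link lengths: [3.1, 7.3, 10.6]
max_reach = 3.1 + 7.3 + 10.6 = 21
L_max = max([3.1, 7.3, 10.6]) = 10.6
S (sum of others) = 21 - 10.6 = 10.4
min_reach = max(0, 10.6 - 10.4) = max(0, 0.2) = 0.2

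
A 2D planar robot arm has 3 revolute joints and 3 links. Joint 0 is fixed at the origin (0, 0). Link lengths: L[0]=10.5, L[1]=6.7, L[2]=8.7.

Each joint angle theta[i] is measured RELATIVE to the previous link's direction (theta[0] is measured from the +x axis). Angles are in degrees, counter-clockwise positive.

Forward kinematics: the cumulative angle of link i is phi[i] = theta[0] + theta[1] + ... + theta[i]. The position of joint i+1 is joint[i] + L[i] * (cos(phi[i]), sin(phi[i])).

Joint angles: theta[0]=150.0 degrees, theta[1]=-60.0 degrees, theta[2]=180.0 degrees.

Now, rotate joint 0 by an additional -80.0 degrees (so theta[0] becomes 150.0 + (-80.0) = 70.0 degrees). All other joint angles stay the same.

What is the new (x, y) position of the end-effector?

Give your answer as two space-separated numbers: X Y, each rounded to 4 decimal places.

Answer: 1.6216 9.5195

Derivation:
joint[0] = (0.0000, 0.0000)  (base)
link 0: phi[0] = 70 = 70 deg
  cos(70 deg) = 0.3420, sin(70 deg) = 0.9397
  joint[1] = (0.0000, 0.0000) + 10.5 * (0.3420, 0.9397) = (0.0000 + 3.5912, 0.0000 + 9.8668) = (3.5912, 9.8668)
link 1: phi[1] = 70 + -60 = 10 deg
  cos(10 deg) = 0.9848, sin(10 deg) = 0.1736
  joint[2] = (3.5912, 9.8668) + 6.7 * (0.9848, 0.1736) = (3.5912 + 6.5982, 9.8668 + 1.1634) = (10.1894, 11.0302)
link 2: phi[2] = 70 + -60 + 180 = 190 deg
  cos(190 deg) = -0.9848, sin(190 deg) = -0.1736
  joint[3] = (10.1894, 11.0302) + 8.7 * (-0.9848, -0.1736) = (10.1894 + -8.5678, 11.0302 + -1.5107) = (1.6216, 9.5195)
End effector: (1.6216, 9.5195)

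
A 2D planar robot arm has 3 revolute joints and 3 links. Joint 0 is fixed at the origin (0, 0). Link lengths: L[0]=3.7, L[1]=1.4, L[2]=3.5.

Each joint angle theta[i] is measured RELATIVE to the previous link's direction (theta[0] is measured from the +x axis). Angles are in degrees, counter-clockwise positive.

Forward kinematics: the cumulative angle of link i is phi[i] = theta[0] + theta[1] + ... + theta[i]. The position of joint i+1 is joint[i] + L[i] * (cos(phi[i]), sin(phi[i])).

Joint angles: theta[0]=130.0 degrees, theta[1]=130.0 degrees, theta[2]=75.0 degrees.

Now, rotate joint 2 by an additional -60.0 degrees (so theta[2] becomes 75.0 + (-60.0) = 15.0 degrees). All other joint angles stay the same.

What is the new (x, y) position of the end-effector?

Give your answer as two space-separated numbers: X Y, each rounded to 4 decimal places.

Answer: -2.3164 -2.0310

Derivation:
joint[0] = (0.0000, 0.0000)  (base)
link 0: phi[0] = 130 = 130 deg
  cos(130 deg) = -0.6428, sin(130 deg) = 0.7660
  joint[1] = (0.0000, 0.0000) + 3.7 * (-0.6428, 0.7660) = (0.0000 + -2.3783, 0.0000 + 2.8344) = (-2.3783, 2.8344)
link 1: phi[1] = 130 + 130 = 260 deg
  cos(260 deg) = -0.1736, sin(260 deg) = -0.9848
  joint[2] = (-2.3783, 2.8344) + 1.4 * (-0.1736, -0.9848) = (-2.3783 + -0.2431, 2.8344 + -1.3787) = (-2.6214, 1.4556)
link 2: phi[2] = 130 + 130 + 15 = 275 deg
  cos(275 deg) = 0.0872, sin(275 deg) = -0.9962
  joint[3] = (-2.6214, 1.4556) + 3.5 * (0.0872, -0.9962) = (-2.6214 + 0.3050, 1.4556 + -3.4867) = (-2.3164, -2.0310)
End effector: (-2.3164, -2.0310)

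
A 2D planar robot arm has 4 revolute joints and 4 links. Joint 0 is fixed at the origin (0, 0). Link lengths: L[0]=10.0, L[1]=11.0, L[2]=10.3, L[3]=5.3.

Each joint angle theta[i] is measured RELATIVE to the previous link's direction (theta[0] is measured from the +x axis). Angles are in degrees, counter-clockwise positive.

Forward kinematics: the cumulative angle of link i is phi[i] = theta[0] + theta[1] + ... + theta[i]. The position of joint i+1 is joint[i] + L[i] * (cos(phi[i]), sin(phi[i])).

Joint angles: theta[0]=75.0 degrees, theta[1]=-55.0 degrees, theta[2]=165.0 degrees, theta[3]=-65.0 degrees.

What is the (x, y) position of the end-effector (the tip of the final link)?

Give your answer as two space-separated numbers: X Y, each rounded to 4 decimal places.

joint[0] = (0.0000, 0.0000)  (base)
link 0: phi[0] = 75 = 75 deg
  cos(75 deg) = 0.2588, sin(75 deg) = 0.9659
  joint[1] = (0.0000, 0.0000) + 10 * (0.2588, 0.9659) = (0.0000 + 2.5882, 0.0000 + 9.6593) = (2.5882, 9.6593)
link 1: phi[1] = 75 + -55 = 20 deg
  cos(20 deg) = 0.9397, sin(20 deg) = 0.3420
  joint[2] = (2.5882, 9.6593) + 11 * (0.9397, 0.3420) = (2.5882 + 10.3366, 9.6593 + 3.7622) = (12.9248, 13.4215)
link 2: phi[2] = 75 + -55 + 165 = 185 deg
  cos(185 deg) = -0.9962, sin(185 deg) = -0.0872
  joint[3] = (12.9248, 13.4215) + 10.3 * (-0.9962, -0.0872) = (12.9248 + -10.2608, 13.4215 + -0.8977) = (2.6640, 12.5238)
link 3: phi[3] = 75 + -55 + 165 + -65 = 120 deg
  cos(120 deg) = -0.5000, sin(120 deg) = 0.8660
  joint[4] = (2.6640, 12.5238) + 5.3 * (-0.5000, 0.8660) = (2.6640 + -2.6500, 12.5238 + 4.5899) = (0.0140, 17.1137)
End effector: (0.0140, 17.1137)

Answer: 0.0140 17.1137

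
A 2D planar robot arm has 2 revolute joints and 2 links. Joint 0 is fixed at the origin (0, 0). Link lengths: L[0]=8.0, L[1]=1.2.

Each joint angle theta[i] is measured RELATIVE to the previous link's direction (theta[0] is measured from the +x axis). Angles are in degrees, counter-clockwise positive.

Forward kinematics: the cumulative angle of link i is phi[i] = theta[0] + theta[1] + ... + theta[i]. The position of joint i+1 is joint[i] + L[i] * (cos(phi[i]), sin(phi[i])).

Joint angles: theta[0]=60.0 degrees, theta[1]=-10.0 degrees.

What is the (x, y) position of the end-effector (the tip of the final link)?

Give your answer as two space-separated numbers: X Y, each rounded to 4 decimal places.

Answer: 4.7713 7.8475

Derivation:
joint[0] = (0.0000, 0.0000)  (base)
link 0: phi[0] = 60 = 60 deg
  cos(60 deg) = 0.5000, sin(60 deg) = 0.8660
  joint[1] = (0.0000, 0.0000) + 8 * (0.5000, 0.8660) = (0.0000 + 4.0000, 0.0000 + 6.9282) = (4.0000, 6.9282)
link 1: phi[1] = 60 + -10 = 50 deg
  cos(50 deg) = 0.6428, sin(50 deg) = 0.7660
  joint[2] = (4.0000, 6.9282) + 1.2 * (0.6428, 0.7660) = (4.0000 + 0.7713, 6.9282 + 0.9193) = (4.7713, 7.8475)
End effector: (4.7713, 7.8475)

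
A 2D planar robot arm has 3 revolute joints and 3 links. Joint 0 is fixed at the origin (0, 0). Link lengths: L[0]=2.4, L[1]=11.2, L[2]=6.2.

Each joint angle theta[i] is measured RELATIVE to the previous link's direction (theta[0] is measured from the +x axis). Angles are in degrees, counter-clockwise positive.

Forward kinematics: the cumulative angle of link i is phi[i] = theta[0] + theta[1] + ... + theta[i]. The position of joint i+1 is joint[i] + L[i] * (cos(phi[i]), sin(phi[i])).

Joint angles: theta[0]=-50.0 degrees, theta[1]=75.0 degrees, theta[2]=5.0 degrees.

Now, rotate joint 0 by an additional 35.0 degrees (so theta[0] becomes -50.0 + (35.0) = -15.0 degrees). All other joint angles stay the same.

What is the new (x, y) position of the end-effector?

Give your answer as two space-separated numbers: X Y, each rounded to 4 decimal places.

Answer: 10.5385 14.6974

Derivation:
joint[0] = (0.0000, 0.0000)  (base)
link 0: phi[0] = -15 = -15 deg
  cos(-15 deg) = 0.9659, sin(-15 deg) = -0.2588
  joint[1] = (0.0000, 0.0000) + 2.4 * (0.9659, -0.2588) = (0.0000 + 2.3182, 0.0000 + -0.6212) = (2.3182, -0.6212)
link 1: phi[1] = -15 + 75 = 60 deg
  cos(60 deg) = 0.5000, sin(60 deg) = 0.8660
  joint[2] = (2.3182, -0.6212) + 11.2 * (0.5000, 0.8660) = (2.3182 + 5.6000, -0.6212 + 9.6995) = (7.9182, 9.0783)
link 2: phi[2] = -15 + 75 + 5 = 65 deg
  cos(65 deg) = 0.4226, sin(65 deg) = 0.9063
  joint[3] = (7.9182, 9.0783) + 6.2 * (0.4226, 0.9063) = (7.9182 + 2.6202, 9.0783 + 5.6191) = (10.5385, 14.6974)
End effector: (10.5385, 14.6974)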